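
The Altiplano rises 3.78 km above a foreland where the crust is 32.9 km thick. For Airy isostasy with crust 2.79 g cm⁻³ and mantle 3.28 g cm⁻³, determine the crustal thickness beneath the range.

Root depth r = h ρ_c / (ρ_m − ρ_c) = 3.78 km × 2.79 / 0.49 = 21.52 km.
Total thickness = T + h + r = 32.9 km + 3.78 km + 21.52 km = 58.2 km.

58.2 km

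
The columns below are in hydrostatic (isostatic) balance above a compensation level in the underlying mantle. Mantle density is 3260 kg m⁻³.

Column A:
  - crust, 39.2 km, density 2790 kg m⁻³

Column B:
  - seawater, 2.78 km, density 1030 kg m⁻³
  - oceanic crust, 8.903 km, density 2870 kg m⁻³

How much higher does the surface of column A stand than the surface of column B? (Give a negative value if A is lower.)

2.68 km

For any compensation level in the mantle, the mantle terms cancel and isostasy reduces to e = (Σt_A − Σt_B) − (Σ(ρt)_A − Σ(ρt)_B) / ρ_m.
Σt_A = 39.2 km; Σt_B = 11.683 km; Σ(ρt)_A = 109368; Σ(ρt)_B = 28415.01 (in km·kg m⁻³).
e = (39.2 − 11.683) − (109368 − 28415.01) / 3260 = 2.68 km.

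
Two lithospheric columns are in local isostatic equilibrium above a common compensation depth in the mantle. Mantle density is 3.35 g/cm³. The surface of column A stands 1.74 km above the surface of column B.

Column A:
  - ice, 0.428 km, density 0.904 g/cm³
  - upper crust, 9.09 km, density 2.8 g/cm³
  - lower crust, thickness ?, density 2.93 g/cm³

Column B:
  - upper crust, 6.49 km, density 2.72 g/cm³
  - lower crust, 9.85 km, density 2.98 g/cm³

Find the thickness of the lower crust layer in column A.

17.9 km

Take the compensation level at the base of the deeper column (depth z_c below the surface of column A) and equate Σ ρ_i t_i down to z_c; mantle fills any gap and the z_c terms cancel.
Column A: 0.428×0.904 + 9.09×2.8 + x×2.93 + (z_c − 9.518 − x)×3.35
Column B: 1.74×0 + 6.49×2.72 + 9.85×2.98 + (z_c − 1.74 − 16.34)×3.35
The z_c×3.35 term appears on both sides and cancels. Collect the known terms of each column as K = Σ(ρt)_known − 3.35 × (depth of known layers): K_A = 25.838912 − 3.35×9.518 = −6.046388; K_B = 47.0058 − 3.35×(1.74 + 16.34) = −13.5622.
Balance: K_A − x×(3.35 − 2.93) = K_B, so x = (K_A − K_B)/(3.35 − 2.93) = 7.51581/0.42 = 17.9 km.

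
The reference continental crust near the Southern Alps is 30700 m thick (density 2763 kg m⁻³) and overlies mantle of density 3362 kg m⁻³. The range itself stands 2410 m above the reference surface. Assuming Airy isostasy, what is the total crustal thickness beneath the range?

44200 m

Root depth r = h ρ_c / (ρ_m − ρ_c) = 2410 m × 2763 / 599 = 11120 m.
Total thickness = T + h + r = 30700 m + 2410 m + 11120 m = 44200 m.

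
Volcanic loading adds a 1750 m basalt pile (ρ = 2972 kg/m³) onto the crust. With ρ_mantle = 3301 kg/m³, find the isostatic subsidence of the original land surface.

Subaerial loading: s = t ρ_load / ρ_m.
s = 1750 m × 2972/3301 = 1580 m.

1580 m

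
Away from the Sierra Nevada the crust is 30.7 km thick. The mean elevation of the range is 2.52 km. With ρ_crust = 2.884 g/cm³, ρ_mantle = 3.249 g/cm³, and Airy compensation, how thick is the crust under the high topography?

53.1 km

Root depth r = h ρ_c / (ρ_m − ρ_c) = 2.52 km × 2.884 / 0.365 = 19.91 km.
Total thickness = T + h + r = 30.7 km + 2.52 km + 19.91 km = 53.1 km.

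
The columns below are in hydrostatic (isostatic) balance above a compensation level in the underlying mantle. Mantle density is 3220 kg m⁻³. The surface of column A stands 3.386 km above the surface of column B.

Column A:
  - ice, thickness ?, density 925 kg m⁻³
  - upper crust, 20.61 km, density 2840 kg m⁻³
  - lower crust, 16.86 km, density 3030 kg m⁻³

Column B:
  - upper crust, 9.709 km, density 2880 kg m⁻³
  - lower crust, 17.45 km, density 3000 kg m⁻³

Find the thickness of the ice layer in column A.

3.05 km

Take the compensation level at the base of the deeper column (depth z_c below the surface of column A) and equate Σ ρ_i t_i down to z_c; mantle fills any gap and the z_c terms cancel.
Column A: x×925 + 20.61×2840 + 16.86×3030 + (z_c − 37.47 − x)×3220
Column B: 3.386×0 + 9.709×2880 + 17.45×3000 + (z_c − 3.386 − 27.159)×3220
The z_c×3220 term appears on both sides and cancels. Collect the known terms of each column as K = Σ(ρt)_known − 3220 × (depth of known layers): K_A = 109618.2 − 3220×37.47 = −11035.2; K_B = 80311.92 − 3220×(3.386 + 27.159) = −18042.98.
Balance: K_A − x×(3220 − 925) = K_B, so x = (K_A − K_B)/(3220 − 925) = 7007.78/2295 = 3.05 km.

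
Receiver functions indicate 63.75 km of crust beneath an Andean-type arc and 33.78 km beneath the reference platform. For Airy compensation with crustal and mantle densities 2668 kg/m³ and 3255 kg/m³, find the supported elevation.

Excess crust Δ = 63.75 km − 33.78 km = 29.97 km, split between elevation h and root r with h + r = Δ.
Airy balance ρ_c h = (ρ_m − ρ_c) r gives r = h ρ_c/(ρ_m − ρ_c), so h (1 + ρ_c/(ρ_m − ρ_c)) = Δ, i.e. h = Δ (ρ_m − ρ_c)/ρ_m.
h = 29.97 km × 587/3255 = 5.4 km.

5.4 km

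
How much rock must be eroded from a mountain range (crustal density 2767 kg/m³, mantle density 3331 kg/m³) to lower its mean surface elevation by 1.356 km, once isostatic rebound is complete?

8.01 km

Net drop Δ = e − u = e − e ρ_c/ρ_m = e (ρ_m − ρ_c)/ρ_m.
e = Δ ρ_m/(ρ_m − ρ_c) = 1.356 km × 3331/564 = 8.01 km.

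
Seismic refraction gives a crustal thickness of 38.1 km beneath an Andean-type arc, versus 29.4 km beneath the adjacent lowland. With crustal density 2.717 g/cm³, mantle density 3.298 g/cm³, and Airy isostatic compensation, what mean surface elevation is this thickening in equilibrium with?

1.53 km

Excess crust Δ = 38.1 km − 29.4 km = 8.7 km, split between elevation h and root r with h + r = Δ.
Airy balance ρ_c h = (ρ_m − ρ_c) r gives r = h ρ_c/(ρ_m − ρ_c), so h (1 + ρ_c/(ρ_m − ρ_c)) = Δ, i.e. h = Δ (ρ_m − ρ_c)/ρ_m.
h = 8.7 km × 0.581/3.298 = 1.53 km.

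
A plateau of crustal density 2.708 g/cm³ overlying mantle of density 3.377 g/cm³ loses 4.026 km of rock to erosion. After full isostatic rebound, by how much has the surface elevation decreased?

0.798 km

Rebound u = e ρ_c/ρ_m = 4.026 km × 2.708/3.377 = 3.228 km.
Net surface drop = e − u = 4.026 km − 3.228 km = e (ρ_m − ρ_c)/ρ_m = 0.798 km.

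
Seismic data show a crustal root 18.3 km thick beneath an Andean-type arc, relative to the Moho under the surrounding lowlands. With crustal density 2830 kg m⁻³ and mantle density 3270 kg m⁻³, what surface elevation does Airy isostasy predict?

2.85 km

By Archimedes' principle applied to the lithosphere: ρ_c h = (ρ_m − ρ_c) r.
h = r (ρ_m − ρ_c) / ρ_c = 18.3 km × (3270 − 2830) / 2830 = 2.85 km.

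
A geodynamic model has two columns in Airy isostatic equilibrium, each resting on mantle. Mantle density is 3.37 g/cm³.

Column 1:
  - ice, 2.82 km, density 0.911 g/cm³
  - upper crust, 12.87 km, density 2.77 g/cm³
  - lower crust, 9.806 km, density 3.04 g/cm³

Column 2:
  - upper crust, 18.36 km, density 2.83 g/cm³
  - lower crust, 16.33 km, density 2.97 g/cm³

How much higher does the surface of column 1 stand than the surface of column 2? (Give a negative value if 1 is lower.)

0.429 km

For any compensation level in the mantle, the mantle terms cancel and isostasy reduces to e = (Σt_1 − Σt_2) − (Σ(ρt)_1 − Σ(ρt)_2) / ρ_m.
Σt_1 = 25.496 km; Σt_2 = 34.69 km; Σ(ρt)_1 = 68.02916; Σ(ρt)_2 = 100.4589 (in km·g/cm³).
e = (25.496 − 34.69) − (68.02916 − 100.4589) / 3.37 = 0.429 km.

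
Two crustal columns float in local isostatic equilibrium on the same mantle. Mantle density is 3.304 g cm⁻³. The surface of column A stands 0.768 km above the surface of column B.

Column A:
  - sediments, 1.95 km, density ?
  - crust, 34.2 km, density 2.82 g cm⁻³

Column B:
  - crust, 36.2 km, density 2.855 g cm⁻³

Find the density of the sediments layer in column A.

Take the compensation level at the base of the deeper column (depth z_c below the surface of column A) and equate Σ ρ_i t_i down to z_c; mantle fills any gap and the z_c terms cancel.
Column A: 1.95×ρ + 34.2×2.82 + (z_c − 36.15)×3.304
Column B: 0.768×0 + 36.2×2.855 + (z_c − 0.768 − 36.2)×3.304
The z_c×3.304 term appears on both sides and cancels. Collect the known terms of each column as K = Σ(ρt)_known − 3.304 × (depth of known layers): K_A = 96.444 − 3.304×36.15 = −22.9956; K_B = 103.351 − 3.304×(0.768 + 36.2) = −18.791272.
Balance: K_A + 1.95×ρ = K_B, so ρ = (K_B − K_A)/1.95 = 4.20433/1.95 = 2.16 g cm⁻³.

2.16 g cm⁻³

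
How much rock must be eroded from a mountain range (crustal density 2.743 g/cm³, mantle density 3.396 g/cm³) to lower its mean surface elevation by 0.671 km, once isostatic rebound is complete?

Net drop Δ = e − u = e − e ρ_c/ρ_m = e (ρ_m − ρ_c)/ρ_m.
e = Δ ρ_m/(ρ_m − ρ_c) = 0.671 km × 3.396/0.653 = 3.49 km.

3.49 km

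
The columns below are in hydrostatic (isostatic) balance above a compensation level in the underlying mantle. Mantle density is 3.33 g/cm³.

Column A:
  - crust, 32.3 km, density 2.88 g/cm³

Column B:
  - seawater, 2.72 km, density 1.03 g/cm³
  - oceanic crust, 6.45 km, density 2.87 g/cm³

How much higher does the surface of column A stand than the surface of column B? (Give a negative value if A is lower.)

For any compensation level in the mantle, the mantle terms cancel and isostasy reduces to e = (Σt_A − Σt_B) − (Σ(ρt)_A − Σ(ρt)_B) / ρ_m.
Σt_A = 32.3 km; Σt_B = 9.17 km; Σ(ρt)_A = 93.024; Σ(ρt)_B = 21.3131 (in km·g/cm³).
e = (32.3 − 9.17) − (93.024 − 21.3131) / 3.33 = 1.6 km.

1.6 km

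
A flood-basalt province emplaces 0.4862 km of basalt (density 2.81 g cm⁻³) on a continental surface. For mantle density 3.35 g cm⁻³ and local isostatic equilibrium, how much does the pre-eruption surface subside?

Subaerial loading: s = t ρ_load / ρ_m.
s = 0.4862 km × 2.81/3.35 = 0.408 km.

0.408 km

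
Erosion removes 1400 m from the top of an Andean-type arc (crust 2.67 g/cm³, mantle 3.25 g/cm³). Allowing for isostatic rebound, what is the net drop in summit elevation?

250 m

Rebound u = e ρ_c/ρ_m = 1400 m × 2.67/3.25 = 1150 m.
Net surface drop = e − u = 1400 m − 1150 m = e (ρ_m − ρ_c)/ρ_m = 250 m.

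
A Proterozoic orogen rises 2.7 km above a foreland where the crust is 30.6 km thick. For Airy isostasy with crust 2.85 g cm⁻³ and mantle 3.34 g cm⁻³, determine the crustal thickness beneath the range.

49 km

Root depth r = h ρ_c / (ρ_m − ρ_c) = 2.7 km × 2.85 / 0.49 = 15.7 km.
Total thickness = T + h + r = 30.6 km + 2.7 km + 15.7 km = 49 km.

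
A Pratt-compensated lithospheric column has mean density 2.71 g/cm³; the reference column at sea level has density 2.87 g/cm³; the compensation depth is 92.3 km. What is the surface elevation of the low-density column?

ρ_ref D = ρ (D + h) → h = D (ρ_ref − ρ)/ρ.
h = 92.3 km × (2.87 − 2.71)/2.71 = 5.45 km.

5.45 km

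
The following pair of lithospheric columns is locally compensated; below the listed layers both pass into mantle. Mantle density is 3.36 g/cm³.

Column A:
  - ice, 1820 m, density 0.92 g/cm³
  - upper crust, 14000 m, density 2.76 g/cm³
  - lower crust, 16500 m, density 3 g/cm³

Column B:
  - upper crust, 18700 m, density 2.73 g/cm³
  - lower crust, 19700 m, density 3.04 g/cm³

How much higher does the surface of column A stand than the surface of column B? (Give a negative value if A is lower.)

207 m

For any compensation level in the mantle, the mantle terms cancel and isostasy reduces to e = (Σt_A − Σt_B) − (Σ(ρt)_A − Σ(ρt)_B) / ρ_m.
Σt_A = 32320 m; Σt_B = 38400 m; Σ(ρt)_A = 89814.4; Σ(ρt)_B = 110939 (in m·g/cm³).
e = (32320 − 38400) − (89814.4 − 110939) / 3.36 = 207 m.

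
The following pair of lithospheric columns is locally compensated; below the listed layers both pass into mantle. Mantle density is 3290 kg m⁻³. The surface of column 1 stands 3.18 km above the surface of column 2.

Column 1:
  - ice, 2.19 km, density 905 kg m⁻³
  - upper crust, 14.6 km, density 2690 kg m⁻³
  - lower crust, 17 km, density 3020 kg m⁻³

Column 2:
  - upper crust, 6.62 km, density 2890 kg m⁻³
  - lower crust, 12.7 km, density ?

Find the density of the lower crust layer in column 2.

Take the compensation level at the base of the deeper column (depth z_c below the surface of column 1) and equate Σ ρ_i t_i down to z_c; mantle fills any gap and the z_c terms cancel.
Column 1: 2.19×905 + 14.6×2690 + 17×3020 + (z_c − 33.79)×3290
Column 2: 3.18×0 + 6.62×2890 + 12.7×ρ + (z_c − 3.18 − 19.32)×3290
The z_c×3290 term appears on both sides and cancels. Collect the known terms of each column as K = Σ(ρt)_known − 3290 × (depth of known layers): K_1 = 92595.95 − 3290×33.79 = −18573.15; K_2 = 19131.8 − 3290×(3.18 + 19.32) = −54893.2.
Balance: K_1 = K_2 + 12.7×ρ, so ρ = (K_1 − K_2)/12.7 = 36320.1/12.7 = 2860 kg m⁻³.

2860 kg m⁻³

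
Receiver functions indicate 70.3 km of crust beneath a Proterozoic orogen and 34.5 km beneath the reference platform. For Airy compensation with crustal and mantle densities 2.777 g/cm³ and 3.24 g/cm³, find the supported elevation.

Excess crust Δ = 70.3 km − 34.5 km = 35.8 km, split between elevation h and root r with h + r = Δ.
Airy balance ρ_c h = (ρ_m − ρ_c) r gives r = h ρ_c/(ρ_m − ρ_c), so h (1 + ρ_c/(ρ_m − ρ_c)) = Δ, i.e. h = Δ (ρ_m − ρ_c)/ρ_m.
h = 35.8 km × 0.463/3.24 = 5.12 km.

5.12 km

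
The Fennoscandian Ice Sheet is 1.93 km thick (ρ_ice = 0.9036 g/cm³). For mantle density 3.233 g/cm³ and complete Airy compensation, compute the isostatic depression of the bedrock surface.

0.539 km

In Airy isostatic equilibrium: the ice load ρ_ice t is balanced by mantle displaced below, ρ_m s.
s = t ρ_ice / ρ_m = 1.93 km × 0.9036/3.233 = 0.539 km.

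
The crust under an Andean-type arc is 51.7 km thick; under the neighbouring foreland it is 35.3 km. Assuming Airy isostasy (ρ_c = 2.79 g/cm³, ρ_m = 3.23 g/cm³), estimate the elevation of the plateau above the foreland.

Excess crust Δ = 51.7 km − 35.3 km = 16.4 km, split between elevation h and root r with h + r = Δ.
Airy balance ρ_c h = (ρ_m − ρ_c) r gives r = h ρ_c/(ρ_m − ρ_c), so h (1 + ρ_c/(ρ_m − ρ_c)) = Δ, i.e. h = Δ (ρ_m − ρ_c)/ρ_m.
h = 16.4 km × 0.44/3.23 = 2.23 km.

2.23 km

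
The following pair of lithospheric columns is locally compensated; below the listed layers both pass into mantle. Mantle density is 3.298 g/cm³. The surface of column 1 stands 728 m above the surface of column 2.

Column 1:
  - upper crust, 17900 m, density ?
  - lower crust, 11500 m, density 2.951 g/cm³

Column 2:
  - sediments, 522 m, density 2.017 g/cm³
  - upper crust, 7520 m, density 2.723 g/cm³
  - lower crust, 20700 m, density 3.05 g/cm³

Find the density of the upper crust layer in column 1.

Take the compensation level at the base of the deeper column (depth z_c below the surface of column 1) and equate Σ ρ_i t_i down to z_c; mantle fills any gap and the z_c terms cancel.
Column 1: 17900×ρ + 11500×2.951 + (z_c − 29400)×3.298
Column 2: 728×0 + 522×2.017 + 7520×2.723 + 20700×3.05 + (z_c − 728 − 28742)×3.298
The z_c×3.298 term appears on both sides and cancels. Collect the known terms of each column as K = Σ(ρt)_known − 3.298 × (depth of known layers): K_1 = 33936.5 − 3.298×29400 = −63024.7; K_2 = 84664.834 − 3.298×(728 + 28742) = −12527.226.
Balance: K_1 + 17900×ρ = K_2, so ρ = (K_2 − K_1)/17900 = 50497.5/17900 = 2.82 g/cm³.

2.82 g/cm³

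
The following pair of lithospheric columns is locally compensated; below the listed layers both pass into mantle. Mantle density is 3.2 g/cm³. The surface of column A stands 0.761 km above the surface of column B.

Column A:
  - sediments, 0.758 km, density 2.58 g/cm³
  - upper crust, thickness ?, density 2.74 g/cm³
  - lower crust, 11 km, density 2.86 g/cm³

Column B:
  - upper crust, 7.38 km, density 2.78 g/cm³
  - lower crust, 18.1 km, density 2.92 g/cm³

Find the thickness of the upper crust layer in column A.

13.9 km

Take the compensation level at the base of the deeper column (depth z_c below the surface of column A) and equate Σ ρ_i t_i down to z_c; mantle fills any gap and the z_c terms cancel.
Column A: 0.758×2.58 + x×2.74 + 11×2.86 + (z_c − 11.758 − x)×3.2
Column B: 0.761×0 + 7.38×2.78 + 18.1×2.92 + (z_c − 0.761 − 25.48)×3.2
The z_c×3.2 term appears on both sides and cancels. Collect the known terms of each column as K = Σ(ρt)_known − 3.2 × (depth of known layers): K_A = 33.41564 − 3.2×11.758 = −4.20996; K_B = 73.3684 − 3.2×(0.761 + 25.48) = −10.6028.
Balance: K_A − x×(3.2 − 2.74) = K_B, so x = (K_A − K_B)/(3.2 − 2.74) = 6.39284/0.46 = 13.9 km.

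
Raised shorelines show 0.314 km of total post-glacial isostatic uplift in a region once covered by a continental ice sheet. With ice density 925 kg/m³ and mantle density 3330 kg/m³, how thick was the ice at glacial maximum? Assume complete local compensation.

1.13 km

u = t ρ_ice/ρ_m → t = u ρ_m/ρ_ice = 0.314 km × 3330/925 = 1.13 km.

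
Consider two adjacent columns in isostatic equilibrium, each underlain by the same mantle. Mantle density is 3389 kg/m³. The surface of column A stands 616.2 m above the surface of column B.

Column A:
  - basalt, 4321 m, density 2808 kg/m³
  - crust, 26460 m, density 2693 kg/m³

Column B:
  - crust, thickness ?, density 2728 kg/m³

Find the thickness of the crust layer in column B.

Take the compensation level at the base of the deeper column (depth z_c below the surface of column A) and equate Σ ρ_i t_i down to z_c; mantle fills any gap and the z_c terms cancel.
Column A: 4321×2808 + 26460×2693 + (z_c − 30781)×3389
Column B: 616.2×0 + x×2728 + (z_c − 616.2 − 0 − x)×3389
The z_c×3389 term appears on both sides and cancels. Collect the known terms of each column as K = Σ(ρt)_known − 3389 × (depth of known layers): K_A = 83390148 − 3389×30781 = −20926661; K_B = 0 − 3389×(616.2 + 0) = −2088301.8.
Balance: K_A = K_B − x×(3389 − 2728), so x = (K_B − K_A)/(3389 − 2728) = 18838400/661 = 28500 m.

28500 m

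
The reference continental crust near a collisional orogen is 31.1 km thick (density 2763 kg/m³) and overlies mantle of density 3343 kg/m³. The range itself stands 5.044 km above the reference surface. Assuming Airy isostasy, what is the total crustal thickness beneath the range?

Root depth r = h ρ_c / (ρ_m − ρ_c) = 5.044 km × 2763 / 580 = 24.03 km.
Total thickness = T + h + r = 31.1 km + 5.044 km + 24.03 km = 60.2 km.

60.2 km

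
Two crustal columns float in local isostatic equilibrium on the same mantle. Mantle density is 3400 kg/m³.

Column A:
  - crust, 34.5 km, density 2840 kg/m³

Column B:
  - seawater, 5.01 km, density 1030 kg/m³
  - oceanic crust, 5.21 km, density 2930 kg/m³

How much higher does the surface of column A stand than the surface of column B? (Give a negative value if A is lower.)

1.47 km

For any compensation level in the mantle, the mantle terms cancel and isostasy reduces to e = (Σt_A − Σt_B) − (Σ(ρt)_A − Σ(ρt)_B) / ρ_m.
Σt_A = 34.5 km; Σt_B = 10.22 km; Σ(ρt)_A = 97980; Σ(ρt)_B = 20425.6 (in km·kg/m³).
e = (34.5 − 10.22) − (97980 − 20425.6) / 3400 = 1.47 km.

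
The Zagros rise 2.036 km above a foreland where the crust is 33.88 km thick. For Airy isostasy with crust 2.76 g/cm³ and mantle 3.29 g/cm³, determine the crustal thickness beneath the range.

46.5 km

Root depth r = h ρ_c / (ρ_m − ρ_c) = 2.036 km × 2.76 / 0.53 = 10.6 km.
Total thickness = T + h + r = 33.88 km + 2.036 km + 10.6 km = 46.5 km.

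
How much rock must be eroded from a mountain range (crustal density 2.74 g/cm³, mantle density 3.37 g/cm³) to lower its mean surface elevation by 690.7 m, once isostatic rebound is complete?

3690 m

Net drop Δ = e − u = e − e ρ_c/ρ_m = e (ρ_m − ρ_c)/ρ_m.
e = Δ ρ_m/(ρ_m − ρ_c) = 690.7 m × 3.37/0.63 = 3690 m.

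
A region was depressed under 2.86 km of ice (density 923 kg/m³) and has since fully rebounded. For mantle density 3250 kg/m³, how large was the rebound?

0.812 km

Removing the load lets mantle flow back in; uplift u satisfies ρ_ice t = ρ_m u.
u = t ρ_ice/ρ_m = 2.86 km × 923/3250 = 0.812 km.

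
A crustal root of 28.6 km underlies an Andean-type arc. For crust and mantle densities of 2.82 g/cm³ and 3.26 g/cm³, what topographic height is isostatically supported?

4.46 km

By Archimedes' principle applied to the lithosphere: ρ_c h = (ρ_m − ρ_c) r.
h = r (ρ_m − ρ_c) / ρ_c = 28.6 km × (3.26 − 2.82) / 2.82 = 4.46 km.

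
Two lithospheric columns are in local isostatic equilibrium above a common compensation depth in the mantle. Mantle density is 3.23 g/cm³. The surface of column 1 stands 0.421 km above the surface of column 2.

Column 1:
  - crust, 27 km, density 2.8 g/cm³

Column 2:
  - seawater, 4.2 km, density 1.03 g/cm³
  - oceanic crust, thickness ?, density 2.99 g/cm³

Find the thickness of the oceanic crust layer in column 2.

4.21 km

Take the compensation level at the base of the deeper column (depth z_c below the surface of column 1) and equate Σ ρ_i t_i down to z_c; mantle fills any gap and the z_c terms cancel.
Column 1: 27×2.8 + (z_c − 27)×3.23
Column 2: 0.421×0 + 4.2×1.03 + x×2.99 + (z_c − 0.421 − 4.2 − x)×3.23
The z_c×3.23 term appears on both sides and cancels. Collect the known terms of each column as K = Σ(ρt)_known − 3.23 × (depth of known layers): K_1 = 75.6 − 3.23×27 = −11.61; K_2 = 4.326 − 3.23×(0.421 + 4.2) = −10.59983.
Balance: K_1 = K_2 − x×(3.23 − 2.99), so x = (K_2 − K_1)/(3.23 − 2.99) = 1.01017/0.24 = 4.21 km.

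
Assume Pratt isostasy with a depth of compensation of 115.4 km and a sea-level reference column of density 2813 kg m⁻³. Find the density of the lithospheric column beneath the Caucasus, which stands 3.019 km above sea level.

2740 kg m⁻³

Pratt balance: ρ_ref D = ρ (D + h).
ρ = ρ_ref D/(D + h) = 2813 × 115.4 km/(115.4 km + 3.019 km) = 2740 kg m⁻³.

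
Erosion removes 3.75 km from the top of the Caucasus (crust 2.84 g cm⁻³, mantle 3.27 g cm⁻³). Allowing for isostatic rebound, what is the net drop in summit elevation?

Rebound u = e ρ_c/ρ_m = 3.75 km × 2.84/3.27 = 3.257 km.
Net surface drop = e − u = 3.75 km − 3.257 km = e (ρ_m − ρ_c)/ρ_m = 0.493 km.

0.493 km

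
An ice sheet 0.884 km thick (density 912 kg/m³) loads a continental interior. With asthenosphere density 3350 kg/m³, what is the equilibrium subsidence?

Equating mass per unit area of the two columns: the ice load ρ_ice t is balanced by mantle displaced below, ρ_m s.
s = t ρ_ice / ρ_m = 0.884 km × 912/3350 = 0.241 km.

0.241 km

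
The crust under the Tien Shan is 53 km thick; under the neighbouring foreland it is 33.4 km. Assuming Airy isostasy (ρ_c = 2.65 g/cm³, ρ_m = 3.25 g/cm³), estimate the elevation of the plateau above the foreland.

Excess crust Δ = 53 km − 33.4 km = 19.6 km, split between elevation h and root r with h + r = Δ.
Airy balance ρ_c h = (ρ_m − ρ_c) r gives r = h ρ_c/(ρ_m − ρ_c), so h (1 + ρ_c/(ρ_m − ρ_c)) = Δ, i.e. h = Δ (ρ_m − ρ_c)/ρ_m.
h = 19.6 km × 0.6/3.25 = 3.62 km.

3.62 km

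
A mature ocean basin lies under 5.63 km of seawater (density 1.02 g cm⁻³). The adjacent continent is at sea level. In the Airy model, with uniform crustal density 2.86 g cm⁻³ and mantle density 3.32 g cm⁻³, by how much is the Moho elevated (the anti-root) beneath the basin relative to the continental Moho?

22.5 km

Isostatic balance requires: replacing crust with seawater at the top is compensated by replacing crust with mantle at the base: d (ρ_c − ρ_w) = a (ρ_m − ρ_c).
a = d (ρ_c − ρ_w)/(ρ_m − ρ_c) = 5.63 km × 1.84/0.46 = 22.5 km.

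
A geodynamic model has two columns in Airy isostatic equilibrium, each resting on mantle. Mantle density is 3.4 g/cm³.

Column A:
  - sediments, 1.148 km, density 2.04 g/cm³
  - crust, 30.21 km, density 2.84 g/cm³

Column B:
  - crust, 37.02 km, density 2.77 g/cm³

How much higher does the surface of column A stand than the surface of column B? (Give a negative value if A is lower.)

For any compensation level in the mantle, the mantle terms cancel and isostasy reduces to e = (Σt_A − Σt_B) − (Σ(ρt)_A − Σ(ρt)_B) / ρ_m.
Σt_A = 31.358 km; Σt_B = 37.02 km; Σ(ρt)_A = 88.13832; Σ(ρt)_B = 102.5454 (in km·g/cm³).
e = (31.358 − 37.02) − (88.13832 − 102.5454) / 3.4 = −1.42 km.

−1.42 km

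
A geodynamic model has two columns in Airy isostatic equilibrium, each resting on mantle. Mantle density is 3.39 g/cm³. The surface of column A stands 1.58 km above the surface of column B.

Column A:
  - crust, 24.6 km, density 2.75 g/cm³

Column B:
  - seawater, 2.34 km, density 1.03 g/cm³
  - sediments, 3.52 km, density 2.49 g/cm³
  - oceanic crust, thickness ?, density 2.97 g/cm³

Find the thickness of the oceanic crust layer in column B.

4.04 km

Take the compensation level at the base of the deeper column (depth z_c below the surface of column A) and equate Σ ρ_i t_i down to z_c; mantle fills any gap and the z_c terms cancel.
Column A: 24.6×2.75 + (z_c − 24.6)×3.39
Column B: 1.58×0 + 2.34×1.03 + 3.52×2.49 + x×2.97 + (z_c − 1.58 − 5.86 − x)×3.39
The z_c×3.39 term appears on both sides and cancels. Collect the known terms of each column as K = Σ(ρt)_known − 3.39 × (depth of known layers): K_A = 67.65 − 3.39×24.6 = −15.744; K_B = 11.175 − 3.39×(1.58 + 5.86) = −14.0466.
Balance: K_A = K_B − x×(3.39 − 2.97), so x = (K_B − K_A)/(3.39 − 2.97) = 1.6974/0.42 = 4.04 km.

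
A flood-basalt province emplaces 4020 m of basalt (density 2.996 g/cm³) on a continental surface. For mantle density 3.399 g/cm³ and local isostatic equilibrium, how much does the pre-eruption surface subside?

3540 m

Subaerial loading: s = t ρ_load / ρ_m.
s = 4020 m × 2.996/3.399 = 3540 m.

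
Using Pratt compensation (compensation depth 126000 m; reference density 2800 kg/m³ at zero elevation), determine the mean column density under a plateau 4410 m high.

2710 kg/m³

Pratt balance: ρ_ref D = ρ (D + h).
ρ = ρ_ref D/(D + h) = 2800 × 126000 m/(126000 m + 4410 m) = 2710 kg/m³.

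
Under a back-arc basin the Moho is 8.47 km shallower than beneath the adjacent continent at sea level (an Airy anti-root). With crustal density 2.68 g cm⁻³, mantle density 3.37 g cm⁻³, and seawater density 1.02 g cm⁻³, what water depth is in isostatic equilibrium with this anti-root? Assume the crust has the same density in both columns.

Replacing a thickness d of crust by seawater at the top must be balanced by replacing crust with mantle at the base: d (ρ_c − ρ_w) = a (ρ_m − ρ_c).
d = a (ρ_m − ρ_c)/(ρ_c − ρ_w) = 8.47 km × 0.69/1.66 = 3.52 km.

3.52 km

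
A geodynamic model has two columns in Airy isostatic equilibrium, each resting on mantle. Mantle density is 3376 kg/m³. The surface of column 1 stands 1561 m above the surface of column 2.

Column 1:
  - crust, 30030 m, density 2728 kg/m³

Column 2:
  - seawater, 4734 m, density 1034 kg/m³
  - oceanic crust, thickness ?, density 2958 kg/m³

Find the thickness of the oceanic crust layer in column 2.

7420 m

Take the compensation level at the base of the deeper column (depth z_c below the surface of column 1) and equate Σ ρ_i t_i down to z_c; mantle fills any gap and the z_c terms cancel.
Column 1: 30030×2728 + (z_c − 30030)×3376
Column 2: 1561×0 + 4734×1034 + x×2958 + (z_c − 1561 − 4734 − x)×3376
The z_c×3376 term appears on both sides and cancels. Collect the known terms of each column as K = Σ(ρt)_known − 3376 × (depth of known layers): K_1 = 81921840 − 3376×30030 = −19459440; K_2 = 4894956 − 3376×(1561 + 4734) = −16356964.
Balance: K_1 = K_2 − x×(3376 − 2958), so x = (K_2 − K_1)/(3376 − 2958) = 3102480/418 = 7420 m.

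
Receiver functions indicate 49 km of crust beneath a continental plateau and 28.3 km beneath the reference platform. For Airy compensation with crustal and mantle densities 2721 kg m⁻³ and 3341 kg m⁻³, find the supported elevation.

3.84 km

Excess crust Δ = 49 km − 28.3 km = 20.7 km, split between elevation h and root r with h + r = Δ.
Airy balance ρ_c h = (ρ_m − ρ_c) r gives r = h ρ_c/(ρ_m − ρ_c), so h (1 + ρ_c/(ρ_m − ρ_c)) = Δ, i.e. h = Δ (ρ_m − ρ_c)/ρ_m.
h = 20.7 km × 620/3341 = 3.84 km.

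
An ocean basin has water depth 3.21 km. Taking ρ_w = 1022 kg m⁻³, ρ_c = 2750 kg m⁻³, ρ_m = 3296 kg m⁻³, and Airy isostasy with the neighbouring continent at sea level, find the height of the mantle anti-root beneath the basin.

Balancing pressure at the compensation depth: replacing crust with seawater at the top is compensated by replacing crust with mantle at the base: d (ρ_c − ρ_w) = a (ρ_m − ρ_c).
a = d (ρ_c − ρ_w)/(ρ_m − ρ_c) = 3.21 km × 1728/546 = 10.2 km.

10.2 km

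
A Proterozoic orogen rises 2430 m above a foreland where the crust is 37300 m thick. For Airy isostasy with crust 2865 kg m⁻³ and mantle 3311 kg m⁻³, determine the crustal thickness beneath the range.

55300 m

Root depth r = h ρ_c / (ρ_m − ρ_c) = 2430 m × 2865 / 446 = 15610 m.
Total thickness = T + h + r = 37300 m + 2430 m + 15610 m = 55300 m.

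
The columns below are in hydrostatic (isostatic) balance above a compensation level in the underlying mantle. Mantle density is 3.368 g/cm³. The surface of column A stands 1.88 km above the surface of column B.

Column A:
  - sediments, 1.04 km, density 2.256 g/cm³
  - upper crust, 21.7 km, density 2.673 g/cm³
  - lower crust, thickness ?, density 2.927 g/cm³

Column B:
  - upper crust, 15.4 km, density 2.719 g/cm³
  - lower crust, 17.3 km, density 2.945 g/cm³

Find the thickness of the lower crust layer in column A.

Take the compensation level at the base of the deeper column (depth z_c below the surface of column A) and equate Σ ρ_i t_i down to z_c; mantle fills any gap and the z_c terms cancel.
Column A: 1.04×2.256 + 21.7×2.673 + x×2.927 + (z_c − 22.74 − x)×3.368
Column B: 1.88×0 + 15.4×2.719 + 17.3×2.945 + (z_c − 1.88 − 32.7)×3.368
The z_c×3.368 term appears on both sides and cancels. Collect the known terms of each column as K = Σ(ρt)_known − 3.368 × (depth of known layers): K_A = 60.35034 − 3.368×22.74 = −16.23798; K_B = 92.8211 − 3.368×(1.88 + 32.7) = −23.64434.
Balance: K_A − x×(3.368 − 2.927) = K_B, so x = (K_A − K_B)/(3.368 − 2.927) = 7.40636/0.441 = 16.8 km.

16.8 km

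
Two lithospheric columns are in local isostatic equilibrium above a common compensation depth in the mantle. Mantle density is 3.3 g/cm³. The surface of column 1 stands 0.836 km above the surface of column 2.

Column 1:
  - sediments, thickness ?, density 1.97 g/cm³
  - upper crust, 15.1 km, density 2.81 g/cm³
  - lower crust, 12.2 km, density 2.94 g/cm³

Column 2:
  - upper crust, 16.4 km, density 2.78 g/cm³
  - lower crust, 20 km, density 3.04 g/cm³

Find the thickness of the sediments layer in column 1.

Take the compensation level at the base of the deeper column (depth z_c below the surface of column 1) and equate Σ ρ_i t_i down to z_c; mantle fills any gap and the z_c terms cancel.
Column 1: x×1.97 + 15.1×2.81 + 12.2×2.94 + (z_c − 27.3 − x)×3.3
Column 2: 0.836×0 + 16.4×2.78 + 20×3.04 + (z_c − 0.836 − 36.4)×3.3
The z_c×3.3 term appears on both sides and cancels. Collect the known terms of each column as K = Σ(ρt)_known − 3.3 × (depth of known layers): K_1 = 78.299 − 3.3×27.3 = −11.791; K_2 = 106.392 − 3.3×(0.836 + 36.4) = −16.4868.
Balance: K_1 − x×(3.3 − 1.97) = K_2, so x = (K_1 − K_2)/(3.3 − 1.97) = 4.6958/1.33 = 3.53 km.

3.53 km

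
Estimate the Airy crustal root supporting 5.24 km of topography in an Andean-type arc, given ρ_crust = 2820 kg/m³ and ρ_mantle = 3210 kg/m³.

37.9 km

For local isostatic compensation: the weight of the topography is balanced by the buoyancy of the root, ρ_c h = (ρ_m − ρ_c) r.
r = h · ρ_c / (ρ_m − ρ_c) = 5.24 km × 2820 / (3210 − 2820) = 37.9 km.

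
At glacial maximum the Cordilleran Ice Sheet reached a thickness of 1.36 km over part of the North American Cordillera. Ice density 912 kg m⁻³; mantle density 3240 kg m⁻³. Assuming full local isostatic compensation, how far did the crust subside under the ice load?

For local isostatic compensation: the ice load ρ_ice t is balanced by mantle displaced below, ρ_m s.
s = t ρ_ice / ρ_m = 1.36 km × 912/3240 = 0.383 km.

0.383 km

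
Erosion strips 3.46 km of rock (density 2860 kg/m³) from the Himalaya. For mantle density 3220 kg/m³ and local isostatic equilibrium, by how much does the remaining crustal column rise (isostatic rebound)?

3.07 km

Unloading: uplift u = e ρ_c/ρ_m = 3.46 km × 2860/3220 = 3.07 km.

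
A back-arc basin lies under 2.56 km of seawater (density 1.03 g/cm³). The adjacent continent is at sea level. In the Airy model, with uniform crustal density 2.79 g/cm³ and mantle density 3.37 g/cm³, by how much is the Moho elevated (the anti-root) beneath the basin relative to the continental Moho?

Balancing pressure at the compensation depth: replacing crust with seawater at the top is compensated by replacing crust with mantle at the base: d (ρ_c − ρ_w) = a (ρ_m − ρ_c).
a = d (ρ_c − ρ_w)/(ρ_m − ρ_c) = 2.56 km × 1.76/0.58 = 7.77 km.

7.77 km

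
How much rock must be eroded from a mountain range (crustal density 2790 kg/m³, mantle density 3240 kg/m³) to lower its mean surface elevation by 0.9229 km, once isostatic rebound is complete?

Net drop Δ = e − u = e − e ρ_c/ρ_m = e (ρ_m − ρ_c)/ρ_m.
e = Δ ρ_m/(ρ_m − ρ_c) = 0.9229 km × 3240/450 = 6.64 km.

6.64 km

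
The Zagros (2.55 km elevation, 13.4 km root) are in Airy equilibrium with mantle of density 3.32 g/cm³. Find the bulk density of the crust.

ρ_c h = (ρ_m − ρ_c) r → ρ_c (h + r) = ρ_m r → ρ_c = ρ_m r / (h + r).
ρ_c = 3.32 × 13.4 km / (2.55 km + 13.4 km) = 2.79 g/cm³.

2.79 g/cm³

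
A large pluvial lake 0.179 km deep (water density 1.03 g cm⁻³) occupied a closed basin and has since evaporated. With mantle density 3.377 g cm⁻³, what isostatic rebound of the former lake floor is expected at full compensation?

0.0546 km

u = d ρ_w/ρ_m = 0.179 km × 1.03/3.377 = 0.0546 km.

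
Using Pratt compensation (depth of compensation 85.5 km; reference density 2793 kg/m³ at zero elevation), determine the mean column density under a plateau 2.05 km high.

2730 kg/m³

Pratt balance: ρ_ref D = ρ (D + h).
ρ = ρ_ref D/(D + h) = 2793 × 85.5 km/(85.5 km + 2.05 km) = 2730 kg/m³.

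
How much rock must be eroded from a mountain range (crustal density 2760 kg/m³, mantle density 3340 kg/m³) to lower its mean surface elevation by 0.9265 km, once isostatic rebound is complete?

Net drop Δ = e − u = e − e ρ_c/ρ_m = e (ρ_m − ρ_c)/ρ_m.
e = Δ ρ_m/(ρ_m − ρ_c) = 0.9265 km × 3340/580 = 5.34 km.

5.34 km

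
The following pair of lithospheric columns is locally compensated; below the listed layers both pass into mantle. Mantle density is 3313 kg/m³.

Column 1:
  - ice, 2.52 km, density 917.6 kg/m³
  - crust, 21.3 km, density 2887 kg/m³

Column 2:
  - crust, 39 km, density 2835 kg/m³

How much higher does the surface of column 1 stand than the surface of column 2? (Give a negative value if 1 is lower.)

For any compensation level in the mantle, the mantle terms cancel and isostasy reduces to e = (Σt_1 − Σt_2) − (Σ(ρt)_1 − Σ(ρt)_2) / ρ_m.
Σt_1 = 23.82 km; Σt_2 = 39 km; Σ(ρt)_1 = 63805.452; Σ(ρt)_2 = 110565 (in km·kg/m³).
e = (23.82 − 39) − (63805.452 − 110565) / 3313 = −1.07 km.

−1.07 km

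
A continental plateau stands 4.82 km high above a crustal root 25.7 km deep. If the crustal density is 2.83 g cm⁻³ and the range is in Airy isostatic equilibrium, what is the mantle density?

3.36 g cm⁻³

Airy balance: ρ_c h = (ρ_m − ρ_c) r → ρ_m = ρ_c (1 + h/r).
ρ_m = 2.83 × (1 + 4.82 km/25.7 km) = 3.36 g cm⁻³.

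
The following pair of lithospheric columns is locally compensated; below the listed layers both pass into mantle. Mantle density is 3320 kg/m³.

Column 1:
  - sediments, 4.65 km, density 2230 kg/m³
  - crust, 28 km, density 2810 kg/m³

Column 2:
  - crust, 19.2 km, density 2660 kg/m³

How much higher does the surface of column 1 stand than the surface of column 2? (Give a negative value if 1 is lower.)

For any compensation level in the mantle, the mantle terms cancel and isostasy reduces to e = (Σt_1 − Σt_2) − (Σ(ρt)_1 − Σ(ρt)_2) / ρ_m.
Σt_1 = 32.65 km; Σt_2 = 19.2 km; Σ(ρt)_1 = 89049.5; Σ(ρt)_2 = 51072 (in km·kg/m³).
e = (32.65 − 19.2) − (89049.5 − 51072) / 3320 = 2.01 km.

2.01 km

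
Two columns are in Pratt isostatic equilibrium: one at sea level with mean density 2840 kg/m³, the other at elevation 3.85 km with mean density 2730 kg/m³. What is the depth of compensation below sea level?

ρ_ref D = ρ (D + h) → D (ρ_ref − ρ) = ρ h.
D = ρ h/(ρ_ref − ρ) = 2730 × 3.85 km/(2840 − 2730) = 95.5 km.

95.5 km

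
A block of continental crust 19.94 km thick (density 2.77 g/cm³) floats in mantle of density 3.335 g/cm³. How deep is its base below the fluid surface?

Draft d = t ρ_obj/ρ_fluid = 19.94 km × 2.77/3.335 = 16.6 km.

16.6 km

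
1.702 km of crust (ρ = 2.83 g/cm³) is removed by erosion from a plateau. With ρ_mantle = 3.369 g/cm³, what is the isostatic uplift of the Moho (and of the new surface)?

1.43 km

Unloading: uplift u = e ρ_c/ρ_m = 1.702 km × 2.83/3.369 = 1.43 km.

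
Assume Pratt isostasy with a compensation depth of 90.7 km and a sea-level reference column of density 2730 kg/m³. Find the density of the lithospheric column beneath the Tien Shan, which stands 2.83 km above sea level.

2650 kg/m³

Pratt balance: ρ_ref D = ρ (D + h).
ρ = ρ_ref D/(D + h) = 2730 × 90.7 km/(90.7 km + 2.83 km) = 2650 kg/m³.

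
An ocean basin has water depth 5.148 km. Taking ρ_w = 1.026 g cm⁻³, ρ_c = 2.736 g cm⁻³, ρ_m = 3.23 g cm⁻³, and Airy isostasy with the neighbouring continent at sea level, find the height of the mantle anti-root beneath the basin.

Isostatic balance requires: replacing crust with seawater at the top is compensated by replacing crust with mantle at the base: d (ρ_c − ρ_w) = a (ρ_m − ρ_c).
a = d (ρ_c − ρ_w)/(ρ_m − ρ_c) = 5.148 km × 1.71/0.494 = 17.8 km.

17.8 km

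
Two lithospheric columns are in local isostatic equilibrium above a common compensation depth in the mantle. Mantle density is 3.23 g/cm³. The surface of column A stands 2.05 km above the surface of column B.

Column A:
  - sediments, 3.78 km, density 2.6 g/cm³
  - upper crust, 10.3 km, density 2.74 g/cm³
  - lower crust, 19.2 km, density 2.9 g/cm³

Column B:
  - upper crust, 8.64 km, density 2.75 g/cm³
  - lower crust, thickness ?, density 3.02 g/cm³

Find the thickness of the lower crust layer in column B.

Take the compensation level at the base of the deeper column (depth z_c below the surface of column A) and equate Σ ρ_i t_i down to z_c; mantle fills any gap and the z_c terms cancel.
Column A: 3.78×2.6 + 10.3×2.74 + 19.2×2.9 + (z_c − 33.28)×3.23
Column B: 2.05×0 + 8.64×2.75 + x×3.02 + (z_c − 2.05 − 8.64 − x)×3.23
The z_c×3.23 term appears on both sides and cancels. Collect the known terms of each column as K = Σ(ρt)_known − 3.23 × (depth of known layers): K_A = 93.73 − 3.23×33.28 = −13.7644; K_B = 23.76 − 3.23×(2.05 + 8.64) = −10.7687.
Balance: K_A = K_B − x×(3.23 − 3.02), so x = (K_B − K_A)/(3.23 − 3.02) = 2.9957/0.21 = 14.3 km.

14.3 km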